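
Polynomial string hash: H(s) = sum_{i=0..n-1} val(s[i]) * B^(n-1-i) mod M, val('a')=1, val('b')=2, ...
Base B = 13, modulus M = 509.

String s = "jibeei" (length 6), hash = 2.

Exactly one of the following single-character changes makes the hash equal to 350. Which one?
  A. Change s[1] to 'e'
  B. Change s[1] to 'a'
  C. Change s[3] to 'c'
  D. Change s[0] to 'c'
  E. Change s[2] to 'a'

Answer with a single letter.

Option A: s[1]='i'->'e', delta=(5-9)*13^4 mod 509 = 281, hash=2+281 mod 509 = 283
Option B: s[1]='i'->'a', delta=(1-9)*13^4 mod 509 = 53, hash=2+53 mod 509 = 55
Option C: s[3]='e'->'c', delta=(3-5)*13^2 mod 509 = 171, hash=2+171 mod 509 = 173
Option D: s[0]='j'->'c', delta=(3-10)*13^5 mod 509 = 412, hash=2+412 mod 509 = 414
Option E: s[2]='b'->'a', delta=(1-2)*13^3 mod 509 = 348, hash=2+348 mod 509 = 350 <-- target

Answer: E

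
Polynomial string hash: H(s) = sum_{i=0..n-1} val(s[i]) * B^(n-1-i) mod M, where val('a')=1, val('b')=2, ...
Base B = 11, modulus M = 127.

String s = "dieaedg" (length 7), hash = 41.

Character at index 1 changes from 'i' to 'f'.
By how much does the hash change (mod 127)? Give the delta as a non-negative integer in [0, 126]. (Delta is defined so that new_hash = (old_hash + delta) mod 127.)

Delta formula: (val(new) - val(old)) * B^(n-1-k) mod M
  val('f') - val('i') = 6 - 9 = -3
  B^(n-1-k) = 11^5 mod 127 = 15
  Delta = -3 * 15 mod 127 = 82

Answer: 82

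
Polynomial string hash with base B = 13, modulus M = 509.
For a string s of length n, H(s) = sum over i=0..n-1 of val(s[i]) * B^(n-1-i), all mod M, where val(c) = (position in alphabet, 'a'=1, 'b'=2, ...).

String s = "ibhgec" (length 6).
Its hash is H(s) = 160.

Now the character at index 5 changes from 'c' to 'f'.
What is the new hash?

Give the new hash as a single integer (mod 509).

Answer: 163

Derivation:
val('c') = 3, val('f') = 6
Position k = 5, exponent = n-1-k = 0
B^0 mod M = 13^0 mod 509 = 1
Delta = (6 - 3) * 1 mod 509 = 3
New hash = (160 + 3) mod 509 = 163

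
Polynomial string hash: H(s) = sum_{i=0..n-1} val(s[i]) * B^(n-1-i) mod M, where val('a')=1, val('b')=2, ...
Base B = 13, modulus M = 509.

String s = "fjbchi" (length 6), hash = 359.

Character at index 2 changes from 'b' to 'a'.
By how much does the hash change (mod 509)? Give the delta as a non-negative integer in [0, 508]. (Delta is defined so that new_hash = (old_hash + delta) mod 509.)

Answer: 348

Derivation:
Delta formula: (val(new) - val(old)) * B^(n-1-k) mod M
  val('a') - val('b') = 1 - 2 = -1
  B^(n-1-k) = 13^3 mod 509 = 161
  Delta = -1 * 161 mod 509 = 348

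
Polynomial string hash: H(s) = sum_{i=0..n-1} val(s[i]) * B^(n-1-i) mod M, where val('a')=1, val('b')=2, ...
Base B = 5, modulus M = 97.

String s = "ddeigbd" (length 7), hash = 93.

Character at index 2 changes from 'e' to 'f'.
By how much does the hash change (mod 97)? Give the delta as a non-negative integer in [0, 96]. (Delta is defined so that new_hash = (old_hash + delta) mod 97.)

Delta formula: (val(new) - val(old)) * B^(n-1-k) mod M
  val('f') - val('e') = 6 - 5 = 1
  B^(n-1-k) = 5^4 mod 97 = 43
  Delta = 1 * 43 mod 97 = 43

Answer: 43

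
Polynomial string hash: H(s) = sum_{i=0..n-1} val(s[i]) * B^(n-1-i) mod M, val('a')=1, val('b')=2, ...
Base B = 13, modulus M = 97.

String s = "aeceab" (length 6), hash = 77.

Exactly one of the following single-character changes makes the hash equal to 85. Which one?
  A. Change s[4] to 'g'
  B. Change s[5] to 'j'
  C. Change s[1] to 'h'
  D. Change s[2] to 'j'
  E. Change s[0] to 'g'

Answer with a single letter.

Option A: s[4]='a'->'g', delta=(7-1)*13^1 mod 97 = 78, hash=77+78 mod 97 = 58
Option B: s[5]='b'->'j', delta=(10-2)*13^0 mod 97 = 8, hash=77+8 mod 97 = 85 <-- target
Option C: s[1]='e'->'h', delta=(8-5)*13^4 mod 97 = 32, hash=77+32 mod 97 = 12
Option D: s[2]='c'->'j', delta=(10-3)*13^3 mod 97 = 53, hash=77+53 mod 97 = 33
Option E: s[0]='a'->'g', delta=(7-1)*13^5 mod 97 = 56, hash=77+56 mod 97 = 36

Answer: B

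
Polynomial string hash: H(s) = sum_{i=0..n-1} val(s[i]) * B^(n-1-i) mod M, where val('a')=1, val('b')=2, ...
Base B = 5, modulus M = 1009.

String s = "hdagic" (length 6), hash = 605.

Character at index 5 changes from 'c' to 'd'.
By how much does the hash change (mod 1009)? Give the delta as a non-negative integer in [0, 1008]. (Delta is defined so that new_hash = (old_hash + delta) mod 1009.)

Delta formula: (val(new) - val(old)) * B^(n-1-k) mod M
  val('d') - val('c') = 4 - 3 = 1
  B^(n-1-k) = 5^0 mod 1009 = 1
  Delta = 1 * 1 mod 1009 = 1

Answer: 1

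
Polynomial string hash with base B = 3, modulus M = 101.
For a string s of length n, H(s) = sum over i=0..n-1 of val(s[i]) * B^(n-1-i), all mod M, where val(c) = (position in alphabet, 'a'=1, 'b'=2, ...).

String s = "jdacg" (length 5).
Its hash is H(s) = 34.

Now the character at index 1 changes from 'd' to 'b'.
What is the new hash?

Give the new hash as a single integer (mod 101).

Answer: 81

Derivation:
val('d') = 4, val('b') = 2
Position k = 1, exponent = n-1-k = 3
B^3 mod M = 3^3 mod 101 = 27
Delta = (2 - 4) * 27 mod 101 = 47
New hash = (34 + 47) mod 101 = 81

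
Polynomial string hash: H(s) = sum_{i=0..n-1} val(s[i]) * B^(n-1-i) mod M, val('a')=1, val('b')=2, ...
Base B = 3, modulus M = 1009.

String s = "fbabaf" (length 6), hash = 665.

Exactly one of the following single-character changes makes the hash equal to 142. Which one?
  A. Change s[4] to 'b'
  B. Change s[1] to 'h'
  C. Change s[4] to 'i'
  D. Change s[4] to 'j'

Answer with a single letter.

Answer: B

Derivation:
Option A: s[4]='a'->'b', delta=(2-1)*3^1 mod 1009 = 3, hash=665+3 mod 1009 = 668
Option B: s[1]='b'->'h', delta=(8-2)*3^4 mod 1009 = 486, hash=665+486 mod 1009 = 142 <-- target
Option C: s[4]='a'->'i', delta=(9-1)*3^1 mod 1009 = 24, hash=665+24 mod 1009 = 689
Option D: s[4]='a'->'j', delta=(10-1)*3^1 mod 1009 = 27, hash=665+27 mod 1009 = 692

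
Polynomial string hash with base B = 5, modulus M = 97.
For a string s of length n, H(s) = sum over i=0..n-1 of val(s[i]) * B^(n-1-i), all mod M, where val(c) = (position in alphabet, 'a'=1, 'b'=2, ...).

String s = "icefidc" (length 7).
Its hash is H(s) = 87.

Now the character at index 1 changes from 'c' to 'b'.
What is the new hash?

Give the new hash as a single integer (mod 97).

val('c') = 3, val('b') = 2
Position k = 1, exponent = n-1-k = 5
B^5 mod M = 5^5 mod 97 = 21
Delta = (2 - 3) * 21 mod 97 = 76
New hash = (87 + 76) mod 97 = 66

Answer: 66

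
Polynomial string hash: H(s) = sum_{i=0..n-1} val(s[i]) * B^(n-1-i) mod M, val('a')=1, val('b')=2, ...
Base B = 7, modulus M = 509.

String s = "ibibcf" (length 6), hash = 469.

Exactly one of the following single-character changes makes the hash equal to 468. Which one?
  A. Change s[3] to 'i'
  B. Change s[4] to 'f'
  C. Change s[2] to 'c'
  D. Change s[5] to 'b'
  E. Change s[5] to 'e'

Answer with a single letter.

Answer: E

Derivation:
Option A: s[3]='b'->'i', delta=(9-2)*7^2 mod 509 = 343, hash=469+343 mod 509 = 303
Option B: s[4]='c'->'f', delta=(6-3)*7^1 mod 509 = 21, hash=469+21 mod 509 = 490
Option C: s[2]='i'->'c', delta=(3-9)*7^3 mod 509 = 487, hash=469+487 mod 509 = 447
Option D: s[5]='f'->'b', delta=(2-6)*7^0 mod 509 = 505, hash=469+505 mod 509 = 465
Option E: s[5]='f'->'e', delta=(5-6)*7^0 mod 509 = 508, hash=469+508 mod 509 = 468 <-- target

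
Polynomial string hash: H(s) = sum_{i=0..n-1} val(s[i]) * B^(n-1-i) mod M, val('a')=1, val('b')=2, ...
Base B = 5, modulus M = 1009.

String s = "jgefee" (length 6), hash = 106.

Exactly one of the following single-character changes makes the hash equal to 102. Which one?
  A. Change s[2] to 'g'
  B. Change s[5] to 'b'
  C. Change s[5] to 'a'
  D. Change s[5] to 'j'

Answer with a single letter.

Option A: s[2]='e'->'g', delta=(7-5)*5^3 mod 1009 = 250, hash=106+250 mod 1009 = 356
Option B: s[5]='e'->'b', delta=(2-5)*5^0 mod 1009 = 1006, hash=106+1006 mod 1009 = 103
Option C: s[5]='e'->'a', delta=(1-5)*5^0 mod 1009 = 1005, hash=106+1005 mod 1009 = 102 <-- target
Option D: s[5]='e'->'j', delta=(10-5)*5^0 mod 1009 = 5, hash=106+5 mod 1009 = 111

Answer: C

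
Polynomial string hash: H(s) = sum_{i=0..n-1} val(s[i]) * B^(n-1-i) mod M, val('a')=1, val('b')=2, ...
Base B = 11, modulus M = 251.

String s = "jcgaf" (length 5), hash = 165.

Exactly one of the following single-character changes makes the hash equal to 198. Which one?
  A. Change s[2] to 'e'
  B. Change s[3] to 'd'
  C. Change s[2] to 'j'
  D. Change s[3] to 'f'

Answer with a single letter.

Option A: s[2]='g'->'e', delta=(5-7)*11^2 mod 251 = 9, hash=165+9 mod 251 = 174
Option B: s[3]='a'->'d', delta=(4-1)*11^1 mod 251 = 33, hash=165+33 mod 251 = 198 <-- target
Option C: s[2]='g'->'j', delta=(10-7)*11^2 mod 251 = 112, hash=165+112 mod 251 = 26
Option D: s[3]='a'->'f', delta=(6-1)*11^1 mod 251 = 55, hash=165+55 mod 251 = 220

Answer: B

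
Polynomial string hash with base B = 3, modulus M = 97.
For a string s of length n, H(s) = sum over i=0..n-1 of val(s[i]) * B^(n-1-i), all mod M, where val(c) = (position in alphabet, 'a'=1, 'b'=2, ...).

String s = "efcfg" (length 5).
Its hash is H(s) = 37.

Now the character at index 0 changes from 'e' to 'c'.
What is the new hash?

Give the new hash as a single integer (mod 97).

val('e') = 5, val('c') = 3
Position k = 0, exponent = n-1-k = 4
B^4 mod M = 3^4 mod 97 = 81
Delta = (3 - 5) * 81 mod 97 = 32
New hash = (37 + 32) mod 97 = 69

Answer: 69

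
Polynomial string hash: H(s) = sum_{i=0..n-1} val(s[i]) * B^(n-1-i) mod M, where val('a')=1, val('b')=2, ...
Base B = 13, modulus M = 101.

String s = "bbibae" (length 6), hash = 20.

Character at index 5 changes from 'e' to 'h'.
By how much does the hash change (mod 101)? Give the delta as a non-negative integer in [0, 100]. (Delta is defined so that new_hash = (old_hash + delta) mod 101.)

Answer: 3

Derivation:
Delta formula: (val(new) - val(old)) * B^(n-1-k) mod M
  val('h') - val('e') = 8 - 5 = 3
  B^(n-1-k) = 13^0 mod 101 = 1
  Delta = 3 * 1 mod 101 = 3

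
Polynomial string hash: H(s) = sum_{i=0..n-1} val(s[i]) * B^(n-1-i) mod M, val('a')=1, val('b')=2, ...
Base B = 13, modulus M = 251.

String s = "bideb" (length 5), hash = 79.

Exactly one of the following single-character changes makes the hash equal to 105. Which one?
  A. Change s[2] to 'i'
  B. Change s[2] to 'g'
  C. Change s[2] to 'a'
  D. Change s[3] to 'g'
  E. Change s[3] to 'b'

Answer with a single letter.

Answer: D

Derivation:
Option A: s[2]='d'->'i', delta=(9-4)*13^2 mod 251 = 92, hash=79+92 mod 251 = 171
Option B: s[2]='d'->'g', delta=(7-4)*13^2 mod 251 = 5, hash=79+5 mod 251 = 84
Option C: s[2]='d'->'a', delta=(1-4)*13^2 mod 251 = 246, hash=79+246 mod 251 = 74
Option D: s[3]='e'->'g', delta=(7-5)*13^1 mod 251 = 26, hash=79+26 mod 251 = 105 <-- target
Option E: s[3]='e'->'b', delta=(2-5)*13^1 mod 251 = 212, hash=79+212 mod 251 = 40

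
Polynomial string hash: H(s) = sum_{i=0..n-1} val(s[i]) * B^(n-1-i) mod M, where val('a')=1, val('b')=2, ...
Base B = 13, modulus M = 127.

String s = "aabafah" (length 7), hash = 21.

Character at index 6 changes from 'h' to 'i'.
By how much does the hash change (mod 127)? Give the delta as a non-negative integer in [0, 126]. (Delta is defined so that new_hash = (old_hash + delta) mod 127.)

Answer: 1

Derivation:
Delta formula: (val(new) - val(old)) * B^(n-1-k) mod M
  val('i') - val('h') = 9 - 8 = 1
  B^(n-1-k) = 13^0 mod 127 = 1
  Delta = 1 * 1 mod 127 = 1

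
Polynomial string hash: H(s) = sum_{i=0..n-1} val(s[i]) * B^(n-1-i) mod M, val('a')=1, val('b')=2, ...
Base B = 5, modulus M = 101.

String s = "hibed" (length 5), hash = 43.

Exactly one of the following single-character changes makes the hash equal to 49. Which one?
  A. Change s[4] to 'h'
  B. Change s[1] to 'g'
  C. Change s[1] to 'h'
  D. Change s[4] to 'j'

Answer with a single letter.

Option A: s[4]='d'->'h', delta=(8-4)*5^0 mod 101 = 4, hash=43+4 mod 101 = 47
Option B: s[1]='i'->'g', delta=(7-9)*5^3 mod 101 = 53, hash=43+53 mod 101 = 96
Option C: s[1]='i'->'h', delta=(8-9)*5^3 mod 101 = 77, hash=43+77 mod 101 = 19
Option D: s[4]='d'->'j', delta=(10-4)*5^0 mod 101 = 6, hash=43+6 mod 101 = 49 <-- target

Answer: D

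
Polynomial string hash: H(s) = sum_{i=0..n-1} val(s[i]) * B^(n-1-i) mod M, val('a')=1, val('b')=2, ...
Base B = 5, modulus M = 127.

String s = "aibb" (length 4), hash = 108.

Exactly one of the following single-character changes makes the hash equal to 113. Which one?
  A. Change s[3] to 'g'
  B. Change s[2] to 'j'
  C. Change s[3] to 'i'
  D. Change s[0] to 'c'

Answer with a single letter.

Answer: A

Derivation:
Option A: s[3]='b'->'g', delta=(7-2)*5^0 mod 127 = 5, hash=108+5 mod 127 = 113 <-- target
Option B: s[2]='b'->'j', delta=(10-2)*5^1 mod 127 = 40, hash=108+40 mod 127 = 21
Option C: s[3]='b'->'i', delta=(9-2)*5^0 mod 127 = 7, hash=108+7 mod 127 = 115
Option D: s[0]='a'->'c', delta=(3-1)*5^3 mod 127 = 123, hash=108+123 mod 127 = 104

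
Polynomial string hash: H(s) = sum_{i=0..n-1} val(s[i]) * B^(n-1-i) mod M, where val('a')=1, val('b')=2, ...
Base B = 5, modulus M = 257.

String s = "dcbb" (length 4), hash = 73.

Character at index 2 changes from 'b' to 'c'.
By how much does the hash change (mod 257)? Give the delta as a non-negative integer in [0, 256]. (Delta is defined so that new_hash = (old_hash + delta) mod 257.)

Answer: 5

Derivation:
Delta formula: (val(new) - val(old)) * B^(n-1-k) mod M
  val('c') - val('b') = 3 - 2 = 1
  B^(n-1-k) = 5^1 mod 257 = 5
  Delta = 1 * 5 mod 257 = 5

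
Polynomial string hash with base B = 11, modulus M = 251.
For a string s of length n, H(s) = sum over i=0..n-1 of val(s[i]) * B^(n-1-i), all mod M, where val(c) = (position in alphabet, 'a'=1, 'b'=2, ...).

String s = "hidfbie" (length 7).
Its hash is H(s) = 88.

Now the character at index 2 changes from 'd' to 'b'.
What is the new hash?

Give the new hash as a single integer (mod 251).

val('d') = 4, val('b') = 2
Position k = 2, exponent = n-1-k = 4
B^4 mod M = 11^4 mod 251 = 83
Delta = (2 - 4) * 83 mod 251 = 85
New hash = (88 + 85) mod 251 = 173

Answer: 173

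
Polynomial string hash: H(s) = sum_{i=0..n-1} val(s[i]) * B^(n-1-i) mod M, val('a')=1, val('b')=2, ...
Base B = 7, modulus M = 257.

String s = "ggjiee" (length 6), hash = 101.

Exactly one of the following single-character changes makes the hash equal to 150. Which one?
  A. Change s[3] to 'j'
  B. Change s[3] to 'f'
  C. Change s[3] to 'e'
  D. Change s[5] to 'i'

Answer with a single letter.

Answer: A

Derivation:
Option A: s[3]='i'->'j', delta=(10-9)*7^2 mod 257 = 49, hash=101+49 mod 257 = 150 <-- target
Option B: s[3]='i'->'f', delta=(6-9)*7^2 mod 257 = 110, hash=101+110 mod 257 = 211
Option C: s[3]='i'->'e', delta=(5-9)*7^2 mod 257 = 61, hash=101+61 mod 257 = 162
Option D: s[5]='e'->'i', delta=(9-5)*7^0 mod 257 = 4, hash=101+4 mod 257 = 105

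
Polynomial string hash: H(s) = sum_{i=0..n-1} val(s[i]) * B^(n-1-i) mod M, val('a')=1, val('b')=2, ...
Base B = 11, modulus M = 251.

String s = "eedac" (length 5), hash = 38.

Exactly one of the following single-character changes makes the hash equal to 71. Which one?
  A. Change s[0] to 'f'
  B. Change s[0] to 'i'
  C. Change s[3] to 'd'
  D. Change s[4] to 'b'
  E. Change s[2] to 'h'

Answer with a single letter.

Option A: s[0]='e'->'f', delta=(6-5)*11^4 mod 251 = 83, hash=38+83 mod 251 = 121
Option B: s[0]='e'->'i', delta=(9-5)*11^4 mod 251 = 81, hash=38+81 mod 251 = 119
Option C: s[3]='a'->'d', delta=(4-1)*11^1 mod 251 = 33, hash=38+33 mod 251 = 71 <-- target
Option D: s[4]='c'->'b', delta=(2-3)*11^0 mod 251 = 250, hash=38+250 mod 251 = 37
Option E: s[2]='d'->'h', delta=(8-4)*11^2 mod 251 = 233, hash=38+233 mod 251 = 20

Answer: C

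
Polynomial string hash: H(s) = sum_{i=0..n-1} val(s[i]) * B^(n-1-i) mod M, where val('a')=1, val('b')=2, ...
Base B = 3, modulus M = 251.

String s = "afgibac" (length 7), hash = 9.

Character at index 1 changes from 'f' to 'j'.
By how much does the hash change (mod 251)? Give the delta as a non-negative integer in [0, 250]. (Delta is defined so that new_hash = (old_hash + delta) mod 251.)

Answer: 219

Derivation:
Delta formula: (val(new) - val(old)) * B^(n-1-k) mod M
  val('j') - val('f') = 10 - 6 = 4
  B^(n-1-k) = 3^5 mod 251 = 243
  Delta = 4 * 243 mod 251 = 219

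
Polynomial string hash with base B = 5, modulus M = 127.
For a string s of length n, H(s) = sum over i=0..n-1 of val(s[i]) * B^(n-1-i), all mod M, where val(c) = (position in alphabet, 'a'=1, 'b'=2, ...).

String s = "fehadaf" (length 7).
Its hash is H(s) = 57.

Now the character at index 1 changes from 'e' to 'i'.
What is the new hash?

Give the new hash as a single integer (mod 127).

val('e') = 5, val('i') = 9
Position k = 1, exponent = n-1-k = 5
B^5 mod M = 5^5 mod 127 = 77
Delta = (9 - 5) * 77 mod 127 = 54
New hash = (57 + 54) mod 127 = 111

Answer: 111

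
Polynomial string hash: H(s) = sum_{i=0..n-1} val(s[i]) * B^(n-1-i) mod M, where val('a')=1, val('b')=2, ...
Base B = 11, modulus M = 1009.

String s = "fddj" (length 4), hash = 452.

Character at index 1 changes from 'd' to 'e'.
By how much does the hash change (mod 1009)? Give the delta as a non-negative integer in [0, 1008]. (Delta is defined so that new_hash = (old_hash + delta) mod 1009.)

Answer: 121

Derivation:
Delta formula: (val(new) - val(old)) * B^(n-1-k) mod M
  val('e') - val('d') = 5 - 4 = 1
  B^(n-1-k) = 11^2 mod 1009 = 121
  Delta = 1 * 121 mod 1009 = 121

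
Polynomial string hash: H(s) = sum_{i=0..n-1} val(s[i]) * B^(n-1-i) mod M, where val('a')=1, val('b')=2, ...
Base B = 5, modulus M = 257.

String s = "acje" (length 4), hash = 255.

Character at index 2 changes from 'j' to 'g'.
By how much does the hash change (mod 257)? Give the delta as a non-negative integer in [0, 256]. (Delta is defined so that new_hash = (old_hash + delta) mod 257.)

Answer: 242

Derivation:
Delta formula: (val(new) - val(old)) * B^(n-1-k) mod M
  val('g') - val('j') = 7 - 10 = -3
  B^(n-1-k) = 5^1 mod 257 = 5
  Delta = -3 * 5 mod 257 = 242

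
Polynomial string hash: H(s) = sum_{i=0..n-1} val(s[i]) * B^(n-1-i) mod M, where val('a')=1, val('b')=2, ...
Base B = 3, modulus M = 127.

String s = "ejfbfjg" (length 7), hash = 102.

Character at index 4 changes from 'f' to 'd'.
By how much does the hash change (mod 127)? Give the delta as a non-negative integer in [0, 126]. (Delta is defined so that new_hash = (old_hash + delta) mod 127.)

Delta formula: (val(new) - val(old)) * B^(n-1-k) mod M
  val('d') - val('f') = 4 - 6 = -2
  B^(n-1-k) = 3^2 mod 127 = 9
  Delta = -2 * 9 mod 127 = 109

Answer: 109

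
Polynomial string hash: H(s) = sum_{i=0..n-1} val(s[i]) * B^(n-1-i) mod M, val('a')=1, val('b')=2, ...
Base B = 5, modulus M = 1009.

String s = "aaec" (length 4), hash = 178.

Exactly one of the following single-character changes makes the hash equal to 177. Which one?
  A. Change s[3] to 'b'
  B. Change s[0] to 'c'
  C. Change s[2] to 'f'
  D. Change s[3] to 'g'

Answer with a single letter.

Answer: A

Derivation:
Option A: s[3]='c'->'b', delta=(2-3)*5^0 mod 1009 = 1008, hash=178+1008 mod 1009 = 177 <-- target
Option B: s[0]='a'->'c', delta=(3-1)*5^3 mod 1009 = 250, hash=178+250 mod 1009 = 428
Option C: s[2]='e'->'f', delta=(6-5)*5^1 mod 1009 = 5, hash=178+5 mod 1009 = 183
Option D: s[3]='c'->'g', delta=(7-3)*5^0 mod 1009 = 4, hash=178+4 mod 1009 = 182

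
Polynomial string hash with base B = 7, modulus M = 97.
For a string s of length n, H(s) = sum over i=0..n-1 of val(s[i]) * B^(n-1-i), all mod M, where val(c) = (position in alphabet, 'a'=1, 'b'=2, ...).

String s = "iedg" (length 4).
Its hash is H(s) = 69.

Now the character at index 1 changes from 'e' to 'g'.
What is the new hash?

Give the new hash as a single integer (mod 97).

Answer: 70

Derivation:
val('e') = 5, val('g') = 7
Position k = 1, exponent = n-1-k = 2
B^2 mod M = 7^2 mod 97 = 49
Delta = (7 - 5) * 49 mod 97 = 1
New hash = (69 + 1) mod 97 = 70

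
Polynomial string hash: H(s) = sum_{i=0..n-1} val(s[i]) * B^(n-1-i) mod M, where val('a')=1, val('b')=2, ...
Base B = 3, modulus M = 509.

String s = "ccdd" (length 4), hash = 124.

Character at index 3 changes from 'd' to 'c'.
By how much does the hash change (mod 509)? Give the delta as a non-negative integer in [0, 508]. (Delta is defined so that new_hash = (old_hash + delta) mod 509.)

Answer: 508

Derivation:
Delta formula: (val(new) - val(old)) * B^(n-1-k) mod M
  val('c') - val('d') = 3 - 4 = -1
  B^(n-1-k) = 3^0 mod 509 = 1
  Delta = -1 * 1 mod 509 = 508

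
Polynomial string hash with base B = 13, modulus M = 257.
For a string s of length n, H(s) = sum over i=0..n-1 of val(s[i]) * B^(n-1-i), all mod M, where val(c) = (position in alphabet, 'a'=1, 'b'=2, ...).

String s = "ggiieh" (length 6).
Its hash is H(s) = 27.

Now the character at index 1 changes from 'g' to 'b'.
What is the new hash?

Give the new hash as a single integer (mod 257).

val('g') = 7, val('b') = 2
Position k = 1, exponent = n-1-k = 4
B^4 mod M = 13^4 mod 257 = 34
Delta = (2 - 7) * 34 mod 257 = 87
New hash = (27 + 87) mod 257 = 114

Answer: 114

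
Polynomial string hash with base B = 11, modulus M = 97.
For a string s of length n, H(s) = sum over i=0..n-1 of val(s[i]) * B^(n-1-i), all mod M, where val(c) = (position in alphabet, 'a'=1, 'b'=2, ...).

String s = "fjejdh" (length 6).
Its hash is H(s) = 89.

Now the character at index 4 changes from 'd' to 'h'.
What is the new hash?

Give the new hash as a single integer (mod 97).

val('d') = 4, val('h') = 8
Position k = 4, exponent = n-1-k = 1
B^1 mod M = 11^1 mod 97 = 11
Delta = (8 - 4) * 11 mod 97 = 44
New hash = (89 + 44) mod 97 = 36

Answer: 36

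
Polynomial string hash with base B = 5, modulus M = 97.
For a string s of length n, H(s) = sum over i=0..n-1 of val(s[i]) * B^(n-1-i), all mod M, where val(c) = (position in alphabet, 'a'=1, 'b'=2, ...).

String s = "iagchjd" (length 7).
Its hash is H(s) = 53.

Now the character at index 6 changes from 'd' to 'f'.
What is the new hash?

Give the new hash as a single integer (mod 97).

val('d') = 4, val('f') = 6
Position k = 6, exponent = n-1-k = 0
B^0 mod M = 5^0 mod 97 = 1
Delta = (6 - 4) * 1 mod 97 = 2
New hash = (53 + 2) mod 97 = 55

Answer: 55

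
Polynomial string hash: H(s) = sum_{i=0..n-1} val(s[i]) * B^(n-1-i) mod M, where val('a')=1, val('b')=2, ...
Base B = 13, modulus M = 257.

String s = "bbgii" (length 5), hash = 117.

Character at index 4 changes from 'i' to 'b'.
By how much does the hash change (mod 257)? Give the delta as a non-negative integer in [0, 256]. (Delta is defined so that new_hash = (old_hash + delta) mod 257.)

Delta formula: (val(new) - val(old)) * B^(n-1-k) mod M
  val('b') - val('i') = 2 - 9 = -7
  B^(n-1-k) = 13^0 mod 257 = 1
  Delta = -7 * 1 mod 257 = 250

Answer: 250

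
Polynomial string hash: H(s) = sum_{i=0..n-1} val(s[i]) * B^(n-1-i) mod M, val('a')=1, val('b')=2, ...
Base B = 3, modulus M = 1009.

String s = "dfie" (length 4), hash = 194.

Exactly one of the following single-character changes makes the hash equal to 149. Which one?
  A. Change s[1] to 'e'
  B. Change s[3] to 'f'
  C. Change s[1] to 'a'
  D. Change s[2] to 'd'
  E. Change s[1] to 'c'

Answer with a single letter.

Option A: s[1]='f'->'e', delta=(5-6)*3^2 mod 1009 = 1000, hash=194+1000 mod 1009 = 185
Option B: s[3]='e'->'f', delta=(6-5)*3^0 mod 1009 = 1, hash=194+1 mod 1009 = 195
Option C: s[1]='f'->'a', delta=(1-6)*3^2 mod 1009 = 964, hash=194+964 mod 1009 = 149 <-- target
Option D: s[2]='i'->'d', delta=(4-9)*3^1 mod 1009 = 994, hash=194+994 mod 1009 = 179
Option E: s[1]='f'->'c', delta=(3-6)*3^2 mod 1009 = 982, hash=194+982 mod 1009 = 167

Answer: C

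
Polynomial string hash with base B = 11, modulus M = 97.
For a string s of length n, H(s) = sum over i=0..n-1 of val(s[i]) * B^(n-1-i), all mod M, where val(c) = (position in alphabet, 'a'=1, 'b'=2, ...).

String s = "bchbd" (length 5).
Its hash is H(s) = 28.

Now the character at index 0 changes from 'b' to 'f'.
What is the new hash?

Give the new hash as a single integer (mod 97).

Answer: 4

Derivation:
val('b') = 2, val('f') = 6
Position k = 0, exponent = n-1-k = 4
B^4 mod M = 11^4 mod 97 = 91
Delta = (6 - 2) * 91 mod 97 = 73
New hash = (28 + 73) mod 97 = 4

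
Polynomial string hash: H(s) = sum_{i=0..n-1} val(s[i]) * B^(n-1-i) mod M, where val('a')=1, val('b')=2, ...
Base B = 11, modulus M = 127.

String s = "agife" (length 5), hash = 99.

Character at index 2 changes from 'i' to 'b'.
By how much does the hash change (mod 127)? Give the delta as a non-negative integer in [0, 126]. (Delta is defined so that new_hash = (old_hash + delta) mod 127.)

Answer: 42

Derivation:
Delta formula: (val(new) - val(old)) * B^(n-1-k) mod M
  val('b') - val('i') = 2 - 9 = -7
  B^(n-1-k) = 11^2 mod 127 = 121
  Delta = -7 * 121 mod 127 = 42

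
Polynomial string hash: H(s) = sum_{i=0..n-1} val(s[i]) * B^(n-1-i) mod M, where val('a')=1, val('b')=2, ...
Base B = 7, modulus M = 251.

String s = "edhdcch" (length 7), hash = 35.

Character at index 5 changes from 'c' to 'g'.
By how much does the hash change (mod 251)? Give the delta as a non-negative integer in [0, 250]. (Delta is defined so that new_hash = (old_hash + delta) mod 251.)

Delta formula: (val(new) - val(old)) * B^(n-1-k) mod M
  val('g') - val('c') = 7 - 3 = 4
  B^(n-1-k) = 7^1 mod 251 = 7
  Delta = 4 * 7 mod 251 = 28

Answer: 28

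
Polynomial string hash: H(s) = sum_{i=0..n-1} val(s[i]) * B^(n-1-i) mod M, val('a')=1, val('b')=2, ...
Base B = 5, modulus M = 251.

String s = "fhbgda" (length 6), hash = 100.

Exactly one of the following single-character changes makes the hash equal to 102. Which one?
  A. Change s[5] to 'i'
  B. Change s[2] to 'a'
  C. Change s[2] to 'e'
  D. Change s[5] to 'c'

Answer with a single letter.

Answer: D

Derivation:
Option A: s[5]='a'->'i', delta=(9-1)*5^0 mod 251 = 8, hash=100+8 mod 251 = 108
Option B: s[2]='b'->'a', delta=(1-2)*5^3 mod 251 = 126, hash=100+126 mod 251 = 226
Option C: s[2]='b'->'e', delta=(5-2)*5^3 mod 251 = 124, hash=100+124 mod 251 = 224
Option D: s[5]='a'->'c', delta=(3-1)*5^0 mod 251 = 2, hash=100+2 mod 251 = 102 <-- target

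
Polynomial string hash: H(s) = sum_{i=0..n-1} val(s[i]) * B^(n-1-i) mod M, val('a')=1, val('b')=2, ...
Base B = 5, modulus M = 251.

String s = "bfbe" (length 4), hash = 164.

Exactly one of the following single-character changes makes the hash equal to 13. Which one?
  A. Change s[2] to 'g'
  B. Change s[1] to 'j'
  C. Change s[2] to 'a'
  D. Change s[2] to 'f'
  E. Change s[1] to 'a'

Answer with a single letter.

Answer: B

Derivation:
Option A: s[2]='b'->'g', delta=(7-2)*5^1 mod 251 = 25, hash=164+25 mod 251 = 189
Option B: s[1]='f'->'j', delta=(10-6)*5^2 mod 251 = 100, hash=164+100 mod 251 = 13 <-- target
Option C: s[2]='b'->'a', delta=(1-2)*5^1 mod 251 = 246, hash=164+246 mod 251 = 159
Option D: s[2]='b'->'f', delta=(6-2)*5^1 mod 251 = 20, hash=164+20 mod 251 = 184
Option E: s[1]='f'->'a', delta=(1-6)*5^2 mod 251 = 126, hash=164+126 mod 251 = 39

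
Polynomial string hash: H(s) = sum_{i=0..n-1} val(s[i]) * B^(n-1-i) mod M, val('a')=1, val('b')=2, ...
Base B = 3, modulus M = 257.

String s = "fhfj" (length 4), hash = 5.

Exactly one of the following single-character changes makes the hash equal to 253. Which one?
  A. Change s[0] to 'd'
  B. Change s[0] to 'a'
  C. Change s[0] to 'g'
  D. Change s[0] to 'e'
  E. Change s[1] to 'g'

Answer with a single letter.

Option A: s[0]='f'->'d', delta=(4-6)*3^3 mod 257 = 203, hash=5+203 mod 257 = 208
Option B: s[0]='f'->'a', delta=(1-6)*3^3 mod 257 = 122, hash=5+122 mod 257 = 127
Option C: s[0]='f'->'g', delta=(7-6)*3^3 mod 257 = 27, hash=5+27 mod 257 = 32
Option D: s[0]='f'->'e', delta=(5-6)*3^3 mod 257 = 230, hash=5+230 mod 257 = 235
Option E: s[1]='h'->'g', delta=(7-8)*3^2 mod 257 = 248, hash=5+248 mod 257 = 253 <-- target

Answer: E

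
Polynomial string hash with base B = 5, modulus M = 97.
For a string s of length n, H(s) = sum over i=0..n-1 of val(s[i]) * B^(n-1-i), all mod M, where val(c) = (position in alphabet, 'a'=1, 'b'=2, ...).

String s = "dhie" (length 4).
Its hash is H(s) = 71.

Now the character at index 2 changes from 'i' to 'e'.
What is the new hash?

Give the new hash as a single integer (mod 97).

Answer: 51

Derivation:
val('i') = 9, val('e') = 5
Position k = 2, exponent = n-1-k = 1
B^1 mod M = 5^1 mod 97 = 5
Delta = (5 - 9) * 5 mod 97 = 77
New hash = (71 + 77) mod 97 = 51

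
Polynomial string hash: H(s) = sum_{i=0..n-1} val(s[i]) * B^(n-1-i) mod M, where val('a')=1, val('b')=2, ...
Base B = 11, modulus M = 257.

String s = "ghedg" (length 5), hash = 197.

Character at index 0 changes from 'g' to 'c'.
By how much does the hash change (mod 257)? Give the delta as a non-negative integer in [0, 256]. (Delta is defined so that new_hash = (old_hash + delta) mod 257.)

Delta formula: (val(new) - val(old)) * B^(n-1-k) mod M
  val('c') - val('g') = 3 - 7 = -4
  B^(n-1-k) = 11^4 mod 257 = 249
  Delta = -4 * 249 mod 257 = 32

Answer: 32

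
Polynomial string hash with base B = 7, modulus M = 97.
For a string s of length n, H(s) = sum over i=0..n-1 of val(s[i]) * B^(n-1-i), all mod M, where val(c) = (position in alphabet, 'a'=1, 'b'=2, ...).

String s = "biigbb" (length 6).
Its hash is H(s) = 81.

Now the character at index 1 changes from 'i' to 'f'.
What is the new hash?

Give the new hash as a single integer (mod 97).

val('i') = 9, val('f') = 6
Position k = 1, exponent = n-1-k = 4
B^4 mod M = 7^4 mod 97 = 73
Delta = (6 - 9) * 73 mod 97 = 72
New hash = (81 + 72) mod 97 = 56

Answer: 56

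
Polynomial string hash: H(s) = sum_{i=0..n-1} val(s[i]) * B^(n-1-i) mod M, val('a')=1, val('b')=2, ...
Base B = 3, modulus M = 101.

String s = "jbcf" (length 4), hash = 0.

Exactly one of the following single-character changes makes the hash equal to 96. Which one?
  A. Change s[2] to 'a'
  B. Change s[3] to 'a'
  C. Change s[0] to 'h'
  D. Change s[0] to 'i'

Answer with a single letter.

Answer: B

Derivation:
Option A: s[2]='c'->'a', delta=(1-3)*3^1 mod 101 = 95, hash=0+95 mod 101 = 95
Option B: s[3]='f'->'a', delta=(1-6)*3^0 mod 101 = 96, hash=0+96 mod 101 = 96 <-- target
Option C: s[0]='j'->'h', delta=(8-10)*3^3 mod 101 = 47, hash=0+47 mod 101 = 47
Option D: s[0]='j'->'i', delta=(9-10)*3^3 mod 101 = 74, hash=0+74 mod 101 = 74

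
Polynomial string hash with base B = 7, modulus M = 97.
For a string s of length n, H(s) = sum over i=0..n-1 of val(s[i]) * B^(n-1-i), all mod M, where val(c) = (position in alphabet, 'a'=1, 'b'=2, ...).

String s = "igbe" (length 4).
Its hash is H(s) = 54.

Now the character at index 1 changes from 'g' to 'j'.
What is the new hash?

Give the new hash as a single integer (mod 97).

val('g') = 7, val('j') = 10
Position k = 1, exponent = n-1-k = 2
B^2 mod M = 7^2 mod 97 = 49
Delta = (10 - 7) * 49 mod 97 = 50
New hash = (54 + 50) mod 97 = 7

Answer: 7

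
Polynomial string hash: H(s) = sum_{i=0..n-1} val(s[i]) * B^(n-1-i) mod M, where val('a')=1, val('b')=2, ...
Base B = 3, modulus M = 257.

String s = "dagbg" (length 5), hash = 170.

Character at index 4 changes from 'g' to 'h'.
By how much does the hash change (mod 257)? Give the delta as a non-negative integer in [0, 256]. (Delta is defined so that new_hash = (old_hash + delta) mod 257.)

Delta formula: (val(new) - val(old)) * B^(n-1-k) mod M
  val('h') - val('g') = 8 - 7 = 1
  B^(n-1-k) = 3^0 mod 257 = 1
  Delta = 1 * 1 mod 257 = 1

Answer: 1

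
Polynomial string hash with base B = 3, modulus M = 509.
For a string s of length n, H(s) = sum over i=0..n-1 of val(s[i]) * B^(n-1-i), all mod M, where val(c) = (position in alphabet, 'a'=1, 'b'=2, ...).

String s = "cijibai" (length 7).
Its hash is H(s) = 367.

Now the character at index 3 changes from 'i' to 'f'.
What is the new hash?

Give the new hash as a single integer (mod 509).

Answer: 286

Derivation:
val('i') = 9, val('f') = 6
Position k = 3, exponent = n-1-k = 3
B^3 mod M = 3^3 mod 509 = 27
Delta = (6 - 9) * 27 mod 509 = 428
New hash = (367 + 428) mod 509 = 286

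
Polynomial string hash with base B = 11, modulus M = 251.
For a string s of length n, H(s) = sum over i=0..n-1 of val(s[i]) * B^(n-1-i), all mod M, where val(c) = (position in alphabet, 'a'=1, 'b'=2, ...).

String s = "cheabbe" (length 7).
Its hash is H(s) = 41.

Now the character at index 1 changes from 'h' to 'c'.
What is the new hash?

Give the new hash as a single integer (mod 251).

Answer: 245

Derivation:
val('h') = 8, val('c') = 3
Position k = 1, exponent = n-1-k = 5
B^5 mod M = 11^5 mod 251 = 160
Delta = (3 - 8) * 160 mod 251 = 204
New hash = (41 + 204) mod 251 = 245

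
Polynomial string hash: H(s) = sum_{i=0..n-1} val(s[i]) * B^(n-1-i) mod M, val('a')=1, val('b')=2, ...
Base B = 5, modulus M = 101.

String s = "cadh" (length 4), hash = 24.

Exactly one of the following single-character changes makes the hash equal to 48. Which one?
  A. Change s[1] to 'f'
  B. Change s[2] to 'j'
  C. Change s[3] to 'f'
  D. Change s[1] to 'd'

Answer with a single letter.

Answer: A

Derivation:
Option A: s[1]='a'->'f', delta=(6-1)*5^2 mod 101 = 24, hash=24+24 mod 101 = 48 <-- target
Option B: s[2]='d'->'j', delta=(10-4)*5^1 mod 101 = 30, hash=24+30 mod 101 = 54
Option C: s[3]='h'->'f', delta=(6-8)*5^0 mod 101 = 99, hash=24+99 mod 101 = 22
Option D: s[1]='a'->'d', delta=(4-1)*5^2 mod 101 = 75, hash=24+75 mod 101 = 99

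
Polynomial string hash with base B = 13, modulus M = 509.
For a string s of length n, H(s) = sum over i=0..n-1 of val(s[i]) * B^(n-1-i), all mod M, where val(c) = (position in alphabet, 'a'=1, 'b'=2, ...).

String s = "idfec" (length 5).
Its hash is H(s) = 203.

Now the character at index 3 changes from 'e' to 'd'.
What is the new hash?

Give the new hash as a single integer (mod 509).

Answer: 190

Derivation:
val('e') = 5, val('d') = 4
Position k = 3, exponent = n-1-k = 1
B^1 mod M = 13^1 mod 509 = 13
Delta = (4 - 5) * 13 mod 509 = 496
New hash = (203 + 496) mod 509 = 190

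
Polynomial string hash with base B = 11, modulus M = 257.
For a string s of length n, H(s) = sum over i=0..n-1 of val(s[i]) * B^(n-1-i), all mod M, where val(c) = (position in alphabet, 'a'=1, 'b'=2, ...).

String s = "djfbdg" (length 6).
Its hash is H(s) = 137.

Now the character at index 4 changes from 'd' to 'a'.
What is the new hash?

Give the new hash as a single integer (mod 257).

val('d') = 4, val('a') = 1
Position k = 4, exponent = n-1-k = 1
B^1 mod M = 11^1 mod 257 = 11
Delta = (1 - 4) * 11 mod 257 = 224
New hash = (137 + 224) mod 257 = 104

Answer: 104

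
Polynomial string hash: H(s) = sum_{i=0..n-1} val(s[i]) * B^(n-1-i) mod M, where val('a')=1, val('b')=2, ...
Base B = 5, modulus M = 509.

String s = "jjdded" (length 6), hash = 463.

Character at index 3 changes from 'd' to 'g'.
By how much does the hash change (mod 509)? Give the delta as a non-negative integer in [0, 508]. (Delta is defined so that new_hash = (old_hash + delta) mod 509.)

Delta formula: (val(new) - val(old)) * B^(n-1-k) mod M
  val('g') - val('d') = 7 - 4 = 3
  B^(n-1-k) = 5^2 mod 509 = 25
  Delta = 3 * 25 mod 509 = 75

Answer: 75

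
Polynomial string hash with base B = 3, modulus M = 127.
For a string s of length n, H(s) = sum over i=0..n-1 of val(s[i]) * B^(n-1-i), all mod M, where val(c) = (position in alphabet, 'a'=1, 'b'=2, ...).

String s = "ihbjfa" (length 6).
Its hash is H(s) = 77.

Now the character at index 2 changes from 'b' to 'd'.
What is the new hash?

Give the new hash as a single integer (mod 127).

Answer: 4

Derivation:
val('b') = 2, val('d') = 4
Position k = 2, exponent = n-1-k = 3
B^3 mod M = 3^3 mod 127 = 27
Delta = (4 - 2) * 27 mod 127 = 54
New hash = (77 + 54) mod 127 = 4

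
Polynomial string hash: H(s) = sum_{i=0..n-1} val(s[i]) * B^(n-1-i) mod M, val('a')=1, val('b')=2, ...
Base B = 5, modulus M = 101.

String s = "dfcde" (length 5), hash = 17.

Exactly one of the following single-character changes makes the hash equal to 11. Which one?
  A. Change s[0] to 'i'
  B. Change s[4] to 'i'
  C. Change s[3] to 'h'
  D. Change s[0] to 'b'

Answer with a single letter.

Option A: s[0]='d'->'i', delta=(9-4)*5^4 mod 101 = 95, hash=17+95 mod 101 = 11 <-- target
Option B: s[4]='e'->'i', delta=(9-5)*5^0 mod 101 = 4, hash=17+4 mod 101 = 21
Option C: s[3]='d'->'h', delta=(8-4)*5^1 mod 101 = 20, hash=17+20 mod 101 = 37
Option D: s[0]='d'->'b', delta=(2-4)*5^4 mod 101 = 63, hash=17+63 mod 101 = 80

Answer: A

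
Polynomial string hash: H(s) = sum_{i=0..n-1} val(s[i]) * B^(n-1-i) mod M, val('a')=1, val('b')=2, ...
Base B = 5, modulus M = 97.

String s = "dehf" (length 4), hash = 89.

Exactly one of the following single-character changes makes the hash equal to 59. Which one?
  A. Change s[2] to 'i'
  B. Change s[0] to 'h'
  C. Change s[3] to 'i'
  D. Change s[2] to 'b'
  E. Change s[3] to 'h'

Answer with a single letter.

Option A: s[2]='h'->'i', delta=(9-8)*5^1 mod 97 = 5, hash=89+5 mod 97 = 94
Option B: s[0]='d'->'h', delta=(8-4)*5^3 mod 97 = 15, hash=89+15 mod 97 = 7
Option C: s[3]='f'->'i', delta=(9-6)*5^0 mod 97 = 3, hash=89+3 mod 97 = 92
Option D: s[2]='h'->'b', delta=(2-8)*5^1 mod 97 = 67, hash=89+67 mod 97 = 59 <-- target
Option E: s[3]='f'->'h', delta=(8-6)*5^0 mod 97 = 2, hash=89+2 mod 97 = 91

Answer: D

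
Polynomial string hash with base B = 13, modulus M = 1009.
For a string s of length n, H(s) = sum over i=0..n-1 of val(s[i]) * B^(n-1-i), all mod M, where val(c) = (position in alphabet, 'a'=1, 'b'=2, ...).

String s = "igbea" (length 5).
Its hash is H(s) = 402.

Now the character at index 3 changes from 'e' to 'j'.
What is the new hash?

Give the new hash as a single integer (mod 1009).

Answer: 467

Derivation:
val('e') = 5, val('j') = 10
Position k = 3, exponent = n-1-k = 1
B^1 mod M = 13^1 mod 1009 = 13
Delta = (10 - 5) * 13 mod 1009 = 65
New hash = (402 + 65) mod 1009 = 467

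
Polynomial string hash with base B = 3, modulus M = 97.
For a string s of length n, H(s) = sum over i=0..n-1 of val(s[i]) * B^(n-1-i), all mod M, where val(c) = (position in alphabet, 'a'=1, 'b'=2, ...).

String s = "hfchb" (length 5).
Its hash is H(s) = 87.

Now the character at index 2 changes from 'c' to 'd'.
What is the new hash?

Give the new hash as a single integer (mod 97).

Answer: 96

Derivation:
val('c') = 3, val('d') = 4
Position k = 2, exponent = n-1-k = 2
B^2 mod M = 3^2 mod 97 = 9
Delta = (4 - 3) * 9 mod 97 = 9
New hash = (87 + 9) mod 97 = 96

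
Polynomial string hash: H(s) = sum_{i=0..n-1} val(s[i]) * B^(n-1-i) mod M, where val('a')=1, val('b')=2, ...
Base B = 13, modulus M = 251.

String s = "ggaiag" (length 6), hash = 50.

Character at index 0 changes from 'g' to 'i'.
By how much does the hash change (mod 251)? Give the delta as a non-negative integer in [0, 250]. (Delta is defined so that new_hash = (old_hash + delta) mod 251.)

Delta formula: (val(new) - val(old)) * B^(n-1-k) mod M
  val('i') - val('g') = 9 - 7 = 2
  B^(n-1-k) = 13^5 mod 251 = 64
  Delta = 2 * 64 mod 251 = 128

Answer: 128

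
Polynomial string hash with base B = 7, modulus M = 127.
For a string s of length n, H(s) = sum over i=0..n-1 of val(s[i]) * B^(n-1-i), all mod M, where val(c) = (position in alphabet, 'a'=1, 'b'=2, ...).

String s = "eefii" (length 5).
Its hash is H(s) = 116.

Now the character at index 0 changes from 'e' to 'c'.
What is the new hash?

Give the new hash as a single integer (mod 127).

val('e') = 5, val('c') = 3
Position k = 0, exponent = n-1-k = 4
B^4 mod M = 7^4 mod 127 = 115
Delta = (3 - 5) * 115 mod 127 = 24
New hash = (116 + 24) mod 127 = 13

Answer: 13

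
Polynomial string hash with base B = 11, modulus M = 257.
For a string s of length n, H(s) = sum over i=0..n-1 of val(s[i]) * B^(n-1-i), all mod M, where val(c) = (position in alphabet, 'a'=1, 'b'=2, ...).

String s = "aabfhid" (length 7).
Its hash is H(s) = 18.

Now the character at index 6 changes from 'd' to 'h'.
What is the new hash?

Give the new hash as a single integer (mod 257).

Answer: 22

Derivation:
val('d') = 4, val('h') = 8
Position k = 6, exponent = n-1-k = 0
B^0 mod M = 11^0 mod 257 = 1
Delta = (8 - 4) * 1 mod 257 = 4
New hash = (18 + 4) mod 257 = 22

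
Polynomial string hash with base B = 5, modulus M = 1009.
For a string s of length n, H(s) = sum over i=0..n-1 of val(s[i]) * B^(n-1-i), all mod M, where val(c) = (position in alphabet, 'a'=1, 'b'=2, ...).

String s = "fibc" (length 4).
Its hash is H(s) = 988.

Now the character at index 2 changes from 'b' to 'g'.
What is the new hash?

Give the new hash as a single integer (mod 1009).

val('b') = 2, val('g') = 7
Position k = 2, exponent = n-1-k = 1
B^1 mod M = 5^1 mod 1009 = 5
Delta = (7 - 2) * 5 mod 1009 = 25
New hash = (988 + 25) mod 1009 = 4

Answer: 4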